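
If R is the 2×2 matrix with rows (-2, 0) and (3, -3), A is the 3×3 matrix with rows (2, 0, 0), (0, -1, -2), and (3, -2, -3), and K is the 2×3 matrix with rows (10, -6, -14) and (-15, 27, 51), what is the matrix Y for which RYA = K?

Y = R⁻¹KA⁻¹ (apply R⁻¹ on the left and A⁻¹ on the right).
det R = 6, so R⁻¹ = [[-1/2, 0], [-1/2, -1/3]].
det A = -2; the adjugate gives A⁻¹ = [[1/2, 0, 0], [3, 3, -2], [-3/2, -2, 1]].
R⁻¹K = [[-5, 3, 7], [0, -6, -10]].
Y = (R⁻¹K)A⁻¹ = [[-4, -5, 1], [-3, 2, 2]].

Y = [[-4, -5, 1], [-3, 2, 2]]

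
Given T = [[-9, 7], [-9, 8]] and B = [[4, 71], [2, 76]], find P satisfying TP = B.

P = [[-2, -4], [-2, 5]]

Left-multiplying both sides by T⁻¹ gives P = T⁻¹B.
T has determinant -9; T⁻¹ = [[-8/9, 7/9], [-1, 1]].
P = T⁻¹B = [[-8/9, 7/9], [-1, 1]] · [[4, 71], [2, 76]] = [[-2, -4], [-2, 5]].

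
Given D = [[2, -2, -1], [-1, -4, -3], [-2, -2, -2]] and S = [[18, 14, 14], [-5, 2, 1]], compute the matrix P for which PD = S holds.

D is on the right of P, so right-multiply by D⁻¹: P = SD⁻¹.
det D = 2; the adjugate gives D⁻¹ = [[1, -1, 1], [2, -3, 7/2], [-3, 4, -5]].
P = SD⁻¹ = [[18, 14, 14], [-5, 2, 1]] · [[1, -1, 1], [2, -3, 7/2], [-3, 4, -5]] = [[4, -4, -3], [-4, 3, -3]].

P = [[4, -4, -3], [-4, 3, -3]]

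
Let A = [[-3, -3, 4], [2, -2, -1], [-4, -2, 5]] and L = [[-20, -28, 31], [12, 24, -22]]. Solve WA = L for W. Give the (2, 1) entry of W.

Since A sits to the right of W, W = LA⁻¹.
det A = 6, so A⁻¹ = [[-2, 7/6, 11/6], [-1, 1/6, 5/6], [-2, 1, 2]].
W = LA⁻¹ = [[-20, -28, 31], [12, 24, -22]] · [[-2, 7/6, 11/6], [-1, 1/6, 5/6], [-2, 1, 2]] = [[6, 3, 2], [-4, -4, -2]].

-4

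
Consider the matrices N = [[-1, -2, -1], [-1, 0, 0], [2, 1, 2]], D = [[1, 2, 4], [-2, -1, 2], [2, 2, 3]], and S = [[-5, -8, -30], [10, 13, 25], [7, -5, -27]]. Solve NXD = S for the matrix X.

X = [[-2, -1, -5], [1, 5, 5], [-3, -3, 5]]

Isolating X: multiply by N⁻¹ from the left and D⁻¹ from the right, so X = N⁻¹SD⁻¹.
N has determinant -3; N⁻¹ = [[0, -1, 0], [-2/3, 0, -1/3], [1/3, 1, 2/3]].
det D = 5; the adjugate gives D⁻¹ = [[-7/5, 2/5, 8/5], [2, -1, -2], [-2/5, 2/5, 3/5]].
N⁻¹S = [[-10, -13, -25], [1, 7, 29], [13, 7, -3]].
X = (N⁻¹S)D⁻¹ = [[-2, -1, -5], [1, 5, 5], [-3, -3, 5]].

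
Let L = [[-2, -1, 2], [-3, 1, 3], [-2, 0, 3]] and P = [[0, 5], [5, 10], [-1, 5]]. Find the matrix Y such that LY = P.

L is on the left of Y, so left-multiply by L⁻¹: Y = L⁻¹P.
det L = -5, so L⁻¹ = [[-3/5, -3/5, 1], [-3/5, 2/5, 0], [-2/5, -2/5, 1]].
Y = L⁻¹P = [[-3/5, -3/5, 1], [-3/5, 2/5, 0], [-2/5, -2/5, 1]] · [[0, 5], [5, 10], [-1, 5]] = [[-4, -4], [2, 1], [-3, -1]].

Y = [[-4, -4], [2, 1], [-3, -1]]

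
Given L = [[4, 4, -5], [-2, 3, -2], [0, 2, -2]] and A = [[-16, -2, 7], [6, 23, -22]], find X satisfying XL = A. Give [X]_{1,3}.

2

Right-multiplying both sides by L⁻¹ gives X = AL⁻¹.
L has determinant -4; L⁻¹ = [[1/2, 1/2, -7/4], [1, 2, -9/2], [1, 2, -5]].
X = AL⁻¹ = [[-16, -2, 7], [6, 23, -22]] · [[1/2, 1/2, -7/4], [1, 2, -9/2], [1, 2, -5]] = [[-3, 2, 2], [4, 5, -4]].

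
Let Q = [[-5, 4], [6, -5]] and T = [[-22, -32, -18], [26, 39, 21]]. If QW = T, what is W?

Since Q multiplies W on the left, W = Q⁻¹T.
Q has determinant 1; Q⁻¹ = [[-5, -4], [-6, -5]].
W = Q⁻¹T = [[-5, -4], [-6, -5]] · [[-22, -32, -18], [26, 39, 21]] = [[6, 4, 6], [2, -3, 3]].

W = [[6, 4, 6], [2, -3, 3]]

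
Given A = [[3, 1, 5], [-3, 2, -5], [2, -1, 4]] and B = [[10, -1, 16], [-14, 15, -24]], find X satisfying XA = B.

X = [[2, -2, -1], [2, 6, -1]]

Right-multiplying both sides by A⁻¹ gives X = BA⁻¹.
A has determinant 6; A⁻¹ = [[1/2, -3/2, -5/2], [1/3, 1/3, 0], [-1/6, 5/6, 3/2]].
X = BA⁻¹ = [[10, -1, 16], [-14, 15, -24]] · [[1/2, -3/2, -5/2], [1/3, 1/3, 0], [-1/6, 5/6, 3/2]] = [[2, -2, -1], [2, 6, -1]].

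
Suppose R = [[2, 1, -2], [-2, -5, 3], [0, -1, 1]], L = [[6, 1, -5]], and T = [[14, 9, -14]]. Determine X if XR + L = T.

X = [[3, -1, 0]]

XR = T − L = [[8, 8, -9]].
R is on the right of X, so right-multiply by R⁻¹: X = (T − L)R⁻¹.
det R = -6, so R⁻¹ = [[1/3, -1/6, 7/6], [-1/3, -1/3, 1/3], [-1/3, -1/3, 4/3]].
X = (T − L)R⁻¹ = [[3, -1, 0]].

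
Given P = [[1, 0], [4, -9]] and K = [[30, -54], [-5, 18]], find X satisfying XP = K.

X = [[6, 6], [3, -2]]

P is on the right of X, so right-multiply by P⁻¹: X = KP⁻¹.
det P = -9, so P⁻¹ = [[1, 0], [4/9, -1/9]].
X = KP⁻¹ = [[30, -54], [-5, 18]] · [[1, 0], [4/9, -1/9]] = [[6, 6], [3, -2]].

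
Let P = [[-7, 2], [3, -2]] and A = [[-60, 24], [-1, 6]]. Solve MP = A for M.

M = [[6, -6], [-2, -5]]

Since P sits to the right of M, M = AP⁻¹.
det P = 8, so P⁻¹ = [[-1/4, -1/4], [-3/8, -7/8]].
M = AP⁻¹ = [[-60, 24], [-1, 6]] · [[-1/4, -1/4], [-3/8, -7/8]] = [[6, -6], [-2, -5]].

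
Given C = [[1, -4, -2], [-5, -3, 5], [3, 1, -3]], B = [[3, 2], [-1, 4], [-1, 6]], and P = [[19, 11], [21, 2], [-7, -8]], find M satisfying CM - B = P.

M = [[-4, -5], [-5, -2], [-3, -5]]

CM = P + B = [[22, 13], [20, 6], [-8, -2]].
Since C multiplies M on the left, M = C⁻¹(P + B).
C has determinant -4; C⁻¹ = [[-1, 7/2, 13/2], [0, -3/4, -5/4], [-1, 13/4, 23/4]].
M = C⁻¹(P + B) = [[-4, -5], [-5, -2], [-3, -5]].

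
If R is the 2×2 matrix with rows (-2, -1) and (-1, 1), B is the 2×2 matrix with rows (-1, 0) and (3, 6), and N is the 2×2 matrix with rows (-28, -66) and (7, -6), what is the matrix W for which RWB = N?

W = [[5, 4], [-5, 3]]

Isolating W: multiply by R⁻¹ from the left and B⁻¹ from the right, so W = R⁻¹NB⁻¹.
det R = -3; the adjugate gives R⁻¹ = [[-1/3, -1/3], [-1/3, 2/3]].
det B = -6, so B⁻¹ = [[-1, 0], [1/2, 1/6]].
R⁻¹N = [[7, 24], [14, 18]].
W = (R⁻¹N)B⁻¹ = [[5, 4], [-5, 3]].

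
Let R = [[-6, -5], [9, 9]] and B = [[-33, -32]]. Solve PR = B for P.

Since R sits to the right of P, P = BR⁻¹.
det R = -9; the adjugate gives R⁻¹ = [[-1, -5/9], [1, 2/3]].
P = BR⁻¹ = [[-33, -32]] · [[-1, -5/9], [1, 2/3]] = [[1, -3]].

P = [[1, -3]]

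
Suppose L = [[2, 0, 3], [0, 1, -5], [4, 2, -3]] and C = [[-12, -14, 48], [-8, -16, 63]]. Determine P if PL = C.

P = [[2, -6, -4], [6, -6, -5]]

Since L sits to the right of P, P = CL⁻¹.
det L = 2; the adjugate gives L⁻¹ = [[7/2, 3, -3/2], [-10, -9, 5], [-2, -2, 1]].
P = CL⁻¹ = [[-12, -14, 48], [-8, -16, 63]] · [[7/2, 3, -3/2], [-10, -9, 5], [-2, -2, 1]] = [[2, -6, -4], [6, -6, -5]].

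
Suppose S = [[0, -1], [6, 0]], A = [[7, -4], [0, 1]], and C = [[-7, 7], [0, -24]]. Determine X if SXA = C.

X = S⁻¹CA⁻¹ (apply S⁻¹ on the left and A⁻¹ on the right).
det S = 6, so S⁻¹ = [[0, 1/6], [-1, 0]].
det A = 7, so A⁻¹ = [[1/7, 4/7], [0, 1]].
S⁻¹C = [[0, -4], [7, -7]].
X = (S⁻¹C)A⁻¹ = [[0, -4], [1, -3]].

X = [[0, -4], [1, -3]]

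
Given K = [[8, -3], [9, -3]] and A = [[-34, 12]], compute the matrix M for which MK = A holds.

M = [[-2, -2]]

K is on the right of M, so right-multiply by K⁻¹: M = AK⁻¹.
det K = 3; the adjugate gives K⁻¹ = [[-1, 1], [-3, 8/3]].
M = AK⁻¹ = [[-34, 12]] · [[-1, 1], [-3, 8/3]] = [[-2, -2]].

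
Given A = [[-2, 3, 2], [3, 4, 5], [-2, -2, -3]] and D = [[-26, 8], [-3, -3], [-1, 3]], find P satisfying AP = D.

Left-multiplying both sides by A⁻¹ gives P = A⁻¹D.
det A = 5, so A⁻¹ = [[-2/5, 1, 7/5], [-1/5, 2, 16/5], [2/5, -2, -17/5]].
P = A⁻¹D = [[-2/5, 1, 7/5], [-1/5, 2, 16/5], [2/5, -2, -17/5]] · [[-26, 8], [-3, -3], [-1, 3]] = [[6, -2], [-4, 2], [-1, -1]].

P = [[6, -2], [-4, 2], [-1, -1]]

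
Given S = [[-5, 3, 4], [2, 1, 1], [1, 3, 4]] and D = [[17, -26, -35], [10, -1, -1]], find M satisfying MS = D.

M = [[-4, 1, -5], [-2, -1, 2]]

Right-multiplying both sides by S⁻¹ gives M = DS⁻¹.
det S = -6, so S⁻¹ = [[-1/6, 0, 1/6], [7/6, 4, -13/6], [-5/6, -3, 11/6]].
M = DS⁻¹ = [[17, -26, -35], [10, -1, -1]] · [[-1/6, 0, 1/6], [7/6, 4, -13/6], [-5/6, -3, 11/6]] = [[-4, 1, -5], [-2, -1, 2]].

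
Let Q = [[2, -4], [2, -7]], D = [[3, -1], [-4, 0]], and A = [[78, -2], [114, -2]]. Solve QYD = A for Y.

Left-multiply by Q⁻¹ and right-multiply by D⁻¹: Y = Q⁻¹AD⁻¹.
det Q = -6, so Q⁻¹ = [[7/6, -2/3], [1/3, -1/3]].
D has determinant -4; D⁻¹ = [[0, -1/4], [-1, -3/4]].
Q⁻¹A = [[15, -1], [-12, 0]].
Y = (Q⁻¹A)D⁻¹ = [[1, -3], [0, 3]].

Y = [[1, -3], [0, 3]]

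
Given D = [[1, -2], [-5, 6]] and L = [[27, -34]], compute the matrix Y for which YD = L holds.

Y = [[2, -5]]

D is on the right of Y, so right-multiply by D⁻¹: Y = LD⁻¹.
D has determinant -4; D⁻¹ = [[-3/2, -1/2], [-5/4, -1/4]].
Y = LD⁻¹ = [[27, -34]] · [[-3/2, -1/2], [-5/4, -1/4]] = [[2, -5]].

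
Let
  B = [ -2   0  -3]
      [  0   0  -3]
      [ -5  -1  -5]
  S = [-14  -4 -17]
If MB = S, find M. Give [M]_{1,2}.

Since B sits to the right of M, M = SB⁻¹.
det B = 6; the adjugate gives B⁻¹ = [[-1/2, 1/2, 0], [5/2, -5/6, -1], [0, -1/3, 0]].
M = SB⁻¹ = [[-14, -4, -17]] · [[-1/2, 1/2, 0], [5/2, -5/6, -1], [0, -1/3, 0]] = [[-3, 2, 4]].

2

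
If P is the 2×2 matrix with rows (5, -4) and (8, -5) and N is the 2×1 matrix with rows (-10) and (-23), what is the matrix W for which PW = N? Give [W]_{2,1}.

Since P multiplies W on the left, W = P⁻¹N.
P has determinant 7; P⁻¹ = [[-5/7, 4/7], [-8/7, 5/7]].
W = P⁻¹N = [[-5/7, 4/7], [-8/7, 5/7]] · [[-10], [-23]] = [[-6], [-5]].

-5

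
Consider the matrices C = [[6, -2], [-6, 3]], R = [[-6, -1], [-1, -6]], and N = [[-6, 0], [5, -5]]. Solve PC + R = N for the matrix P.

P = [[1, 1], [4, 3]]

PC = N − R = [[0, 1], [6, 1]].
Since C sits to the right of P, P = (N − R)C⁻¹.
C has determinant 6; C⁻¹ = [[1/2, 1/3], [1, 1]].
P = (N − R)C⁻¹ = [[1, 1], [4, 3]].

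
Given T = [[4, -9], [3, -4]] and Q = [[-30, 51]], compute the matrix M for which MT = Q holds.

Right-multiplying both sides by T⁻¹ gives M = QT⁻¹.
det T = 11; the adjugate gives T⁻¹ = [[-4/11, 9/11], [-3/11, 4/11]].
M = QT⁻¹ = [[-30, 51]] · [[-4/11, 9/11], [-3/11, 4/11]] = [[-3, -6]].

M = [[-3, -6]]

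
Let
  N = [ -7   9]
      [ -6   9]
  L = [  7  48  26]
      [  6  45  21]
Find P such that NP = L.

Left-multiplying both sides by N⁻¹ gives P = N⁻¹L.
det N = -9; the adjugate gives N⁻¹ = [[-1, 1], [-2/3, 7/9]].
P = N⁻¹L = [[-1, 1], [-2/3, 7/9]] · [[7, 48, 26], [6, 45, 21]] = [[-1, -3, -5], [0, 3, -1]].

P = [[-1, -3, -5], [0, 3, -1]]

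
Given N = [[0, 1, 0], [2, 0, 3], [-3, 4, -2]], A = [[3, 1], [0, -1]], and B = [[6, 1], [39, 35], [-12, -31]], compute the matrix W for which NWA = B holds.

W = N⁻¹BA⁻¹ (apply N⁻¹ on the left and A⁻¹ on the right).
det N = -5; the adjugate gives N⁻¹ = [[12/5, -2/5, -3/5], [1, 0, 0], [-8/5, 3/5, 2/5]].
det A = -3; the adjugate gives A⁻¹ = [[1/3, 1/3], [0, -1]].
N⁻¹B = [[6, 7], [6, 1], [9, 7]].
W = (N⁻¹B)A⁻¹ = [[2, -5], [2, 1], [3, -4]].

W = [[2, -5], [2, 1], [3, -4]]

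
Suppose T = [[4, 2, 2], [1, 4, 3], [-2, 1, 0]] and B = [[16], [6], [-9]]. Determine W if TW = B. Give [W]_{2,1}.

-3

Since T multiplies W on the left, W = T⁻¹B.
det T = -6, so T⁻¹ = [[1/2, -1/3, 1/3], [1, -2/3, 5/3], [-3/2, 4/3, -7/3]].
W = T⁻¹B = [[1/2, -1/3, 1/3], [1, -2/3, 5/3], [-3/2, 4/3, -7/3]] · [[16], [6], [-9]] = [[3], [-3], [5]].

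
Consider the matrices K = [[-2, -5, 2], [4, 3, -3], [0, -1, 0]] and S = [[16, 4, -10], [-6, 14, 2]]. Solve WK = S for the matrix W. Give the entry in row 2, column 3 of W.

-1

K is on the right of W, so right-multiply by K⁻¹: W = SK⁻¹.
K has determinant -2; K⁻¹ = [[3/2, 1, -9/2], [0, 0, -1], [2, 1, -7]].
W = SK⁻¹ = [[16, 4, -10], [-6, 14, 2]] · [[3/2, 1, -9/2], [0, 0, -1], [2, 1, -7]] = [[4, 6, -6], [-5, -4, -1]].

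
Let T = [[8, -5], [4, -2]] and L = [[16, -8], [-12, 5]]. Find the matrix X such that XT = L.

X = [[0, 4], [1, -5]]

Since T sits to the right of X, X = LT⁻¹.
det T = 4; the adjugate gives T⁻¹ = [[-1/2, 5/4], [-1, 2]].
X = LT⁻¹ = [[16, -8], [-12, 5]] · [[-1/2, 5/4], [-1, 2]] = [[0, 4], [1, -5]].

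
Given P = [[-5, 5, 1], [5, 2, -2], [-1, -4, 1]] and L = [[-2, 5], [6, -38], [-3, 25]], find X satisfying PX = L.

Since P multiplies X on the left, X = P⁻¹L.
det P = -3, so P⁻¹ = [[2, 3, 4], [1, 4/3, 5/3], [6, 25/3, 35/3]].
X = P⁻¹L = [[2, 3, 4], [1, 4/3, 5/3], [6, 25/3, 35/3]] · [[-2, 5], [6, -38], [-3, 25]] = [[2, -4], [1, -4], [3, 5]].

X = [[2, -4], [1, -4], [3, 5]]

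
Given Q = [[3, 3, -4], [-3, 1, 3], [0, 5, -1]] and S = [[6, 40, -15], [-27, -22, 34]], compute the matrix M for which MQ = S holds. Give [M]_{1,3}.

6

Right-multiplying both sides by Q⁻¹ gives M = SQ⁻¹.
det Q = 3; the adjugate gives Q⁻¹ = [[-16/3, -17/3, 13/3], [-1, -1, 1], [-5, -5, 4]].
M = SQ⁻¹ = [[6, 40, -15], [-27, -22, 34]] · [[-16/3, -17/3, 13/3], [-1, -1, 1], [-5, -5, 4]] = [[3, 1, 6], [-4, 5, -3]].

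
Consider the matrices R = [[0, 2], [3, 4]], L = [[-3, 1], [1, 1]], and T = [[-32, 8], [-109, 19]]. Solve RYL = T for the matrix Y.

Y = [[4, -3], [5, -1]]

Isolating Y: multiply by R⁻¹ from the left and L⁻¹ from the right, so Y = R⁻¹TL⁻¹.
det R = -6, so R⁻¹ = [[-2/3, 1/3], [1/2, 0]].
L has determinant -4; L⁻¹ = [[-1/4, 1/4], [1/4, 3/4]].
R⁻¹T = [[-15, 1], [-16, 4]].
Y = (R⁻¹T)L⁻¹ = [[4, -3], [5, -1]].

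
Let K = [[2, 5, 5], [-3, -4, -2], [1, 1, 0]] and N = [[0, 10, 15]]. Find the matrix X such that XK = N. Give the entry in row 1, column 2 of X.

Since K sits to the right of X, X = NK⁻¹.
K has determinant -1; K⁻¹ = [[-2, -5, -10], [2, 5, 11], [-1, -3, -7]].
X = NK⁻¹ = [[0, 10, 15]] · [[-2, -5, -10], [2, 5, 11], [-1, -3, -7]] = [[5, 5, 5]].

5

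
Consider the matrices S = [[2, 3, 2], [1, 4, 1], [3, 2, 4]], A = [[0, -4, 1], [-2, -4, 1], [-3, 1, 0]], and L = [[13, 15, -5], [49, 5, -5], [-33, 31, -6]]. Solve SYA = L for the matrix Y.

Y = [[0, 0, 3], [0, -1, -5], [-3, 2, 2]]

Isolating Y: multiply by S⁻¹ from the left and A⁻¹ from the right, so Y = S⁻¹LA⁻¹.
det S = 5, so S⁻¹ = [[14/5, -8/5, -1], [-1/5, 2/5, 0], [-2, 1, 1]].
A has determinant -2; A⁻¹ = [[1/2, -1/2, 0], [3/2, -3/2, 1], [7, -6, 4]].
S⁻¹L = [[-9, 3, 0], [17, -1, -1], [-10, 6, -1]].
Y = (S⁻¹L)A⁻¹ = [[0, 0, 3], [0, -1, -5], [-3, 2, 2]].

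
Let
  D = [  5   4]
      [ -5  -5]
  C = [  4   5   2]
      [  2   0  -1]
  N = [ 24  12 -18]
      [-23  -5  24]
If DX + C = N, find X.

X = [[0, 3, 0], [5, -2, -5]]

DX = N − C = [[20, 7, -20], [-25, -5, 25]].
Since D multiplies X on the left, X = D⁻¹(N − C).
det D = -5; the adjugate gives D⁻¹ = [[1, 4/5], [-1, -1]].
X = D⁻¹(N − C) = [[0, 3, 0], [5, -2, -5]].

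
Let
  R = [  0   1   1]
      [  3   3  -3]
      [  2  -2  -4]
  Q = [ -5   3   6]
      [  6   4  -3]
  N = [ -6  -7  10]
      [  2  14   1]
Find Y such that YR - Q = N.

Y = [[3, -3, -1], [2, 4, -2]]

YR = N + Q = [[-11, -4, 16], [8, 18, -2]].
Right-multiplying both sides by R⁻¹ gives Y = (N + Q)R⁻¹.
det R = -6; the adjugate gives R⁻¹ = [[3, -1/3, 1], [-1, 1/3, -1/2], [2, -1/3, 1/2]].
Y = (N + Q)R⁻¹ = [[3, -3, -1], [2, 4, -2]].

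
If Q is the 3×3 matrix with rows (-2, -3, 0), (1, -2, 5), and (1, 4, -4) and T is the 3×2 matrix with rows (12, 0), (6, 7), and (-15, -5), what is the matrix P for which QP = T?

P = [[-3, 3], [-2, -2], [1, 0]]

Left-multiplying both sides by Q⁻¹ gives P = Q⁻¹T.
det Q = -3; the adjugate gives Q⁻¹ = [[4, 4, 5], [-3, -8/3, -10/3], [-2, -5/3, -7/3]].
P = Q⁻¹T = [[4, 4, 5], [-3, -8/3, -10/3], [-2, -5/3, -7/3]] · [[12, 0], [6, 7], [-15, -5]] = [[-3, 3], [-2, -2], [1, 0]].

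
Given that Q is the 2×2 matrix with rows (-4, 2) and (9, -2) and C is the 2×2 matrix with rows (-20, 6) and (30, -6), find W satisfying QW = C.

W = [[2, 0], [-6, 3]]

Left-multiplying both sides by Q⁻¹ gives W = Q⁻¹C.
det Q = -10; the adjugate gives Q⁻¹ = [[1/5, 1/5], [9/10, 2/5]].
W = Q⁻¹C = [[1/5, 1/5], [9/10, 2/5]] · [[-20, 6], [30, -6]] = [[2, 0], [-6, 3]].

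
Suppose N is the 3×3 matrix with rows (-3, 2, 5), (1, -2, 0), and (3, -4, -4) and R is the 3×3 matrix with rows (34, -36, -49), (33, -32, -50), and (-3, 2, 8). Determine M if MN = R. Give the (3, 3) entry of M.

Right-multiplying both sides by N⁻¹ gives M = RN⁻¹.
det N = -6, so N⁻¹ = [[-4/3, 2, -5/3], [-2/3, 1/2, -5/6], [-1/3, 1, -2/3]].
M = RN⁻¹ = [[34, -36, -49], [33, -32, -50], [-3, 2, 8]] · [[-4/3, 2, -5/3], [-2/3, 1/2, -5/6], [-1/3, 1, -2/3]] = [[-5, 1, 6], [-6, 0, 5], [0, 3, -2]].

-2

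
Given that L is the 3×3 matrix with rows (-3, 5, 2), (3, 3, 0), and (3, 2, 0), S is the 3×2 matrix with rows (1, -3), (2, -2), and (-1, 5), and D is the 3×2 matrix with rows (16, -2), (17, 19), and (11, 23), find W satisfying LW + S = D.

W = [[2, 4], [3, 3], [3, -1]]

LW = D − S = [[15, 1], [15, 21], [12, 18]].
L is on the left of W, so left-multiply by L⁻¹: W = L⁻¹(D − S).
det L = -6, so L⁻¹ = [[0, -2/3, 1], [0, 1, -1], [1/2, -7/2, 4]].
W = L⁻¹(D − S) = [[2, 4], [3, 3], [3, -1]].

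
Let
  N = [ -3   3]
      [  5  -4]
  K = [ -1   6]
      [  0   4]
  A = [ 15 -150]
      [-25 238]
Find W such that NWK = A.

Left-multiply by N⁻¹ and right-multiply by K⁻¹: W = N⁻¹AK⁻¹.
det N = -3; the adjugate gives N⁻¹ = [[4/3, 1], [5/3, 1]].
det K = -4, so K⁻¹ = [[-1, 3/2], [0, 1/4]].
N⁻¹A = [[-5, 38], [0, -12]].
W = (N⁻¹A)K⁻¹ = [[5, 2], [0, -3]].

W = [[5, 2], [0, -3]]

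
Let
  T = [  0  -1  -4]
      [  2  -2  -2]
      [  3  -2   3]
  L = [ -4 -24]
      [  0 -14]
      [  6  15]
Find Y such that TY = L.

T is on the left of Y, so left-multiply by T⁻¹: Y = T⁻¹L.
det T = 4, so T⁻¹ = [[-5/2, 11/4, -3/2], [-3, 3, -2], [1/2, -3/4, 1/2]].
Y = T⁻¹L = [[-5/2, 11/4, -3/2], [-3, 3, -2], [1/2, -3/4, 1/2]] · [[-4, -24], [0, -14], [6, 15]] = [[1, -1], [0, 0], [1, 6]].

Y = [[1, -1], [0, 0], [1, 6]]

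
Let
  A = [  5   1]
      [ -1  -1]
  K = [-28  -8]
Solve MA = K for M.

M = [[-5, 3]]

Right-multiplying both sides by A⁻¹ gives M = KA⁻¹.
det A = -4, so A⁻¹ = [[1/4, 1/4], [-1/4, -5/4]].
M = KA⁻¹ = [[-28, -8]] · [[1/4, 1/4], [-1/4, -5/4]] = [[-5, 3]].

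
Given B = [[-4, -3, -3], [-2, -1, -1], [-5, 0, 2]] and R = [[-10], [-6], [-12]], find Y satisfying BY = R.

Since B multiplies Y on the left, Y = B⁻¹R.
det B = -4, so B⁻¹ = [[1/2, -3/2, 0], [-9/4, 23/4, -1/2], [5/4, -15/4, 1/2]].
Y = B⁻¹R = [[1/2, -3/2, 0], [-9/4, 23/4, -1/2], [5/4, -15/4, 1/2]] · [[-10], [-6], [-12]] = [[4], [-6], [4]].

Y = [[4], [-6], [4]]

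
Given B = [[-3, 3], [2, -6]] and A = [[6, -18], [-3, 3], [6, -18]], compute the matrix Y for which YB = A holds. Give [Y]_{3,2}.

3

Since B sits to the right of Y, Y = AB⁻¹.
det B = 12, so B⁻¹ = [[-1/2, -1/4], [-1/6, -1/4]].
Y = AB⁻¹ = [[6, -18], [-3, 3], [6, -18]] · [[-1/2, -1/4], [-1/6, -1/4]] = [[0, 3], [1, 0], [0, 3]].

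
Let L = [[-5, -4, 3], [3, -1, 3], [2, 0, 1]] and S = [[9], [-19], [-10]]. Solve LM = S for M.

Since L multiplies M on the left, M = L⁻¹S.
det L = -1, so L⁻¹ = [[1, -4, 9], [-3, 11, -24], [-2, 8, -17]].
M = L⁻¹S = [[1, -4, 9], [-3, 11, -24], [-2, 8, -17]] · [[9], [-19], [-10]] = [[-5], [4], [0]].

M = [[-5], [4], [0]]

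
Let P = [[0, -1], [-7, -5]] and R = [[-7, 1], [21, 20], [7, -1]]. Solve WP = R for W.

P is on the right of W, so right-multiply by P⁻¹: W = RP⁻¹.
det P = -7, so P⁻¹ = [[5/7, -1/7], [-1, 0]].
W = RP⁻¹ = [[-7, 1], [21, 20], [7, -1]] · [[5/7, -1/7], [-1, 0]] = [[-6, 1], [-5, -3], [6, -1]].

W = [[-6, 1], [-5, -3], [6, -1]]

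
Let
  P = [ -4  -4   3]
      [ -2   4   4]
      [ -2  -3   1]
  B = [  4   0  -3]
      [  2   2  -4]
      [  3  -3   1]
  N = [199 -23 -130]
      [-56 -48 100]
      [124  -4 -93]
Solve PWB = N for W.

W = [[-2, -1, 2], [-4, -4, -3], [1, -1, 5]]

Isolating W: multiply by P⁻¹ from the left and B⁻¹ from the right, so W = P⁻¹NB⁻¹.
det P = 2, so P⁻¹ = [[8, -5/2, -14], [-3, 1, 5], [7, -2, -12]].
det B = -4; the adjugate gives B⁻¹ = [[5/2, -9/4, -3/2], [7/2, -13/4, -5/2], [3, -3, -2]].
P⁻¹N = [[-4, -8, 12], [-33, 1, 25], [17, -17, 6]].
W = (P⁻¹N)B⁻¹ = [[-2, -1, 2], [-4, -4, -3], [1, -1, 5]].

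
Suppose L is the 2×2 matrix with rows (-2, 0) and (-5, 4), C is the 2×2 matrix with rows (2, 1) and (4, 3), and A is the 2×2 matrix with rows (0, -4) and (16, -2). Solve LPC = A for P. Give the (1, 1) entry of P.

Isolating P: multiply by L⁻¹ from the left and C⁻¹ from the right, so P = L⁻¹AC⁻¹.
det L = -8; the adjugate gives L⁻¹ = [[-1/2, 0], [-5/8, 1/4]].
C has determinant 2; C⁻¹ = [[3/2, -1/2], [-2, 1]].
L⁻¹A = [[0, 2], [4, 2]].
P = (L⁻¹A)C⁻¹ = [[-4, 2], [2, 0]].

-4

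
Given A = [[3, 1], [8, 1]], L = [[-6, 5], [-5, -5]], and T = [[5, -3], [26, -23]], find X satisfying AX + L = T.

X = [[4, -2], [-1, -2]]

AX = T − L = [[11, -8], [31, -18]].
Left-multiplying both sides by A⁻¹ gives X = A⁻¹(T − L).
det A = -5, so A⁻¹ = [[-1/5, 1/5], [8/5, -3/5]].
X = A⁻¹(T − L) = [[4, -2], [-1, -2]].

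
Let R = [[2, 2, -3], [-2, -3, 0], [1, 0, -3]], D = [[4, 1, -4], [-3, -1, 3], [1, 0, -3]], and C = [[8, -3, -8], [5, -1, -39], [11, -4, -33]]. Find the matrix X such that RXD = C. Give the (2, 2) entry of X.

0

Left-multiply by R⁻¹ and right-multiply by D⁻¹: X = R⁻¹CD⁻¹.
det R = -3; the adjugate gives R⁻¹ = [[-3, -2, 3], [2, 1, -2], [-1, -2/3, 2/3]].
D has determinant 2; D⁻¹ = [[3/2, 3/2, -1/2], [-3, -4, 0], [1/2, 1/2, -1/2]].
R⁻¹C = [[-1, -1, 3], [-1, 1, 11], [-4, 1, 12]].
X = (R⁻¹C)D⁻¹ = [[3, 4, -1], [1, 0, -5], [-3, -4, -4]].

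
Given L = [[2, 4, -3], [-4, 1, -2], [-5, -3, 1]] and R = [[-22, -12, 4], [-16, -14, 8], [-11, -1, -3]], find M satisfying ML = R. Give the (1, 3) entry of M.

L is on the right of M, so right-multiply by L⁻¹: M = RL⁻¹.
det L = -5; the adjugate gives L⁻¹ = [[1, -1, 1], [-14/5, 13/5, -16/5], [-17/5, 14/5, -18/5]].
M = RL⁻¹ = [[-22, -12, 4], [-16, -14, 8], [-11, -1, -3]] · [[1, -1, 1], [-14/5, 13/5, -16/5], [-17/5, 14/5, -18/5]] = [[-2, 2, 2], [-4, 2, 0], [2, 0, 3]].

2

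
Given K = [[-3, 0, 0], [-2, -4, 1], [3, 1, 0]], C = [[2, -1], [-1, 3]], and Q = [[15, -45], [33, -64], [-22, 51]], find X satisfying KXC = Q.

X = K⁻¹QC⁻¹ (apply K⁻¹ on the left and C⁻¹ on the right).
K has determinant 3; K⁻¹ = [[-1/3, 0, 0], [1, 0, 1], [10/3, 1, 4]].
C has determinant 5; C⁻¹ = [[3/5, 1/5], [1/5, 2/5]].
K⁻¹Q = [[-5, 15], [-7, 6], [-5, -10]].
X = (K⁻¹Q)C⁻¹ = [[0, 5], [-3, 1], [-5, -5]].

X = [[0, 5], [-3, 1], [-5, -5]]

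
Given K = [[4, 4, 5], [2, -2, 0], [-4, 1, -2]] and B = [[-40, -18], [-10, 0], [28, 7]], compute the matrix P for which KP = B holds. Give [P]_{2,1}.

0

K is on the left of P, so left-multiply by K⁻¹: P = K⁻¹B.
K has determinant 2; K⁻¹ = [[2, 13/2, 5], [2, 6, 5], [-3, -10, -8]].
P = K⁻¹B = [[2, 13/2, 5], [2, 6, 5], [-3, -10, -8]] · [[-40, -18], [-10, 0], [28, 7]] = [[-5, -1], [0, -1], [-4, -2]].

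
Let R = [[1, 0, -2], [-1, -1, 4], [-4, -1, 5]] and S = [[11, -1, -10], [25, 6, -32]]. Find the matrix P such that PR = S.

P = [[6, 3, -2], [1, 0, -6]]

R is on the right of P, so right-multiply by R⁻¹: P = SR⁻¹.
det R = 5, so R⁻¹ = [[-1/5, 2/5, -2/5], [-11/5, -3/5, -2/5], [-3/5, 1/5, -1/5]].
P = SR⁻¹ = [[11, -1, -10], [25, 6, -32]] · [[-1/5, 2/5, -2/5], [-11/5, -3/5, -2/5], [-3/5, 1/5, -1/5]] = [[6, 3, -2], [1, 0, -6]].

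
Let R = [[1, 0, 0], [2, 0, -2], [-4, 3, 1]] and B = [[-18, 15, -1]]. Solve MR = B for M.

Since R sits to the right of M, M = BR⁻¹.
det R = 6; the adjugate gives R⁻¹ = [[1, 0, 0], [1, 1/6, 1/3], [1, -1/2, 0]].
M = BR⁻¹ = [[-18, 15, -1]] · [[1, 0, 0], [1, 1/6, 1/3], [1, -1/2, 0]] = [[-4, 3, 5]].

M = [[-4, 3, 5]]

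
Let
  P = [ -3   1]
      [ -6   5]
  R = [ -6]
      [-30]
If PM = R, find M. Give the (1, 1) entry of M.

0

Since P multiplies M on the left, M = P⁻¹R.
det P = -9; the adjugate gives P⁻¹ = [[-5/9, 1/9], [-2/3, 1/3]].
M = P⁻¹R = [[-5/9, 1/9], [-2/3, 1/3]] · [[-6], [-30]] = [[0], [-6]].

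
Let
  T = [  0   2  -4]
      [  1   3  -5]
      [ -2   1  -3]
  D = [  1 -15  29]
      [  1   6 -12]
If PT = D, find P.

P = [[-2, -3, -2], [5, -1, -1]]

Since T sits to the right of P, P = DT⁻¹.
det T = -2, so T⁻¹ = [[2, -1, -1], [-13/2, 4, 2], [-7/2, 2, 1]].
P = DT⁻¹ = [[1, -15, 29], [1, 6, -12]] · [[2, -1, -1], [-13/2, 4, 2], [-7/2, 2, 1]] = [[-2, -3, -2], [5, -1, -1]].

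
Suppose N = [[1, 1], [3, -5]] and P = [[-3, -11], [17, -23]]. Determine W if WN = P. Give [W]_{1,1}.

-6

Since N sits to the right of W, W = PN⁻¹.
det N = -8; the adjugate gives N⁻¹ = [[5/8, 1/8], [3/8, -1/8]].
W = PN⁻¹ = [[-3, -11], [17, -23]] · [[5/8, 1/8], [3/8, -1/8]] = [[-6, 1], [2, 5]].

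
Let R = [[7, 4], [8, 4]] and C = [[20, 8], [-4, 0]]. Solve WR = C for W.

W = [[-4, 6], [4, -4]]

Since R sits to the right of W, W = CR⁻¹.
det R = -4; the adjugate gives R⁻¹ = [[-1, 1], [2, -7/4]].
W = CR⁻¹ = [[20, 8], [-4, 0]] · [[-1, 1], [2, -7/4]] = [[-4, 6], [4, -4]].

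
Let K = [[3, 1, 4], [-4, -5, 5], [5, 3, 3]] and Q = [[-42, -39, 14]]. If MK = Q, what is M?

K is on the right of M, so right-multiply by K⁻¹: M = QK⁻¹.
K has determinant -1; K⁻¹ = [[30, -9, -25], [-37, 11, 31], [-13, 4, 11]].
M = QK⁻¹ = [[-42, -39, 14]] · [[30, -9, -25], [-37, 11, 31], [-13, 4, 11]] = [[1, 5, -5]].

M = [[1, 5, -5]]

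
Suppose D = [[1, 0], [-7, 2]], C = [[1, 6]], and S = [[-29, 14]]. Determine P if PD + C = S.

P = [[-2, 4]]

PD = S − C = [[-30, 8]].
Right-multiplying both sides by D⁻¹ gives P = (S − C)D⁻¹.
D has determinant 2; D⁻¹ = [[1, 0], [7/2, 1/2]].
P = (S − C)D⁻¹ = [[-2, 4]].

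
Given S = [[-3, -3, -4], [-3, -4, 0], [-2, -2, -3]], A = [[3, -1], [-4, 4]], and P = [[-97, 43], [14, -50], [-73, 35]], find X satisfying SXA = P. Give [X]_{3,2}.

-4

Isolating X: multiply by S⁻¹ from the left and A⁻¹ from the right, so X = S⁻¹PA⁻¹.
det S = -1, so S⁻¹ = [[-12, 1, 16], [9, -1, -12], [2, 0, -3]].
det A = 8; the adjugate gives A⁻¹ = [[1/2, 1/8], [1/2, 3/8]].
S⁻¹P = [[10, -6], [-11, 17], [25, -19]].
X = (S⁻¹P)A⁻¹ = [[2, -1], [3, 5], [3, -4]].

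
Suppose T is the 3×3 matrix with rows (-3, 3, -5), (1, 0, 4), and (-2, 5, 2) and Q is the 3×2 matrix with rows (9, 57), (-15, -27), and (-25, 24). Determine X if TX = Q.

Since T multiplies X on the left, X = T⁻¹Q.
det T = 5; the adjugate gives T⁻¹ = [[-4, -31/5, 12/5], [-2, -16/5, 7/5], [1, 9/5, -3/5]].
X = T⁻¹Q = [[-4, -31/5, 12/5], [-2, -16/5, 7/5], [1, 9/5, -3/5]] · [[9, 57], [-15, -27], [-25, 24]] = [[-3, -3], [-5, 6], [-3, -6]].

X = [[-3, -3], [-5, 6], [-3, -6]]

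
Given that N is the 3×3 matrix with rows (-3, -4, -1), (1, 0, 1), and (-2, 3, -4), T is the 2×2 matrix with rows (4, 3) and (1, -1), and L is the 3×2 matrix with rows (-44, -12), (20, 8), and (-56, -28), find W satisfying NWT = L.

Isolating W: multiply by N⁻¹ from the left and T⁻¹ from the right, so W = N⁻¹LT⁻¹.
det N = -2, so N⁻¹ = [[3/2, 19/2, 2], [-1, -5, -1], [-3/2, -17/2, -2]].
T has determinant -7; T⁻¹ = [[1/7, 3/7], [1/7, -4/7]].
N⁻¹L = [[12, 2], [0, 0], [8, 6]].
W = (N⁻¹L)T⁻¹ = [[2, 4], [0, 0], [2, 0]].

W = [[2, 4], [0, 0], [2, 0]]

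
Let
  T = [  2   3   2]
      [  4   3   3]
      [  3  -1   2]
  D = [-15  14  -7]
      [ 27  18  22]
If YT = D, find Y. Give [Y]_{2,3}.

3

T is on the right of Y, so right-multiply by T⁻¹: Y = DT⁻¹.
det T = -5; the adjugate gives T⁻¹ = [[-9/5, 8/5, -3/5], [-1/5, 2/5, -2/5], [13/5, -11/5, 6/5]].
Y = DT⁻¹ = [[-15, 14, -7], [27, 18, 22]] · [[-9/5, 8/5, -3/5], [-1/5, 2/5, -2/5], [13/5, -11/5, 6/5]] = [[6, -3, -5], [5, 2, 3]].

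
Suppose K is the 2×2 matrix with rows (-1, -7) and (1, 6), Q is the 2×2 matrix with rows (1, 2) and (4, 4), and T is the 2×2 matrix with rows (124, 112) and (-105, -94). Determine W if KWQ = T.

W = [[5, 1], [1, -5]]

Isolating W: multiply by K⁻¹ from the left and Q⁻¹ from the right, so W = K⁻¹TQ⁻¹.
det K = 1, so K⁻¹ = [[6, 7], [-1, -1]].
Q has determinant -4; Q⁻¹ = [[-1, 1/2], [1, -1/4]].
K⁻¹T = [[9, 14], [-19, -18]].
W = (K⁻¹T)Q⁻¹ = [[5, 1], [1, -5]].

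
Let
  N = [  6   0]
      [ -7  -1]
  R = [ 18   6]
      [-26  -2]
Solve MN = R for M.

M = [[-4, -6], [-2, 2]]

Right-multiplying both sides by N⁻¹ gives M = RN⁻¹.
N has determinant -6; N⁻¹ = [[1/6, 0], [-7/6, -1]].
M = RN⁻¹ = [[18, 6], [-26, -2]] · [[1/6, 0], [-7/6, -1]] = [[-4, -6], [-2, 2]].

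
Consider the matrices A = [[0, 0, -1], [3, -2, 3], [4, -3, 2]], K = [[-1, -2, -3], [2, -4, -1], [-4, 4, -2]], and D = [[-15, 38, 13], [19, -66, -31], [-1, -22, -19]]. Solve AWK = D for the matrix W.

Left-multiply by A⁻¹ and right-multiply by K⁻¹: W = A⁻¹DK⁻¹.
det A = 1, so A⁻¹ = [[5, 3, -2], [6, 4, -3], [-1, 0, 0]].
det K = -4; the adjugate gives K⁻¹ = [[-3, 4, 5/2], [-2, 5/2, 7/4], [2, -3, -2]].
A⁻¹D = [[-16, 36, 10], [-11, 30, 11], [15, -38, -13]].
W = (A⁻¹D)K⁻¹ = [[-4, -4, 3], [-5, -2, 3], [5, 4, -3]].

W = [[-4, -4, 3], [-5, -2, 3], [5, 4, -3]]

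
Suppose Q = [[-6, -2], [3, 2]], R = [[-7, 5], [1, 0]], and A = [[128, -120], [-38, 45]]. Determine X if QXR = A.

X = Q⁻¹AR⁻¹ (apply Q⁻¹ on the left and R⁻¹ on the right).
det Q = -6; the adjugate gives Q⁻¹ = [[-1/3, -1/3], [1/2, 1]].
R has determinant -5; R⁻¹ = [[0, 1], [1/5, 7/5]].
Q⁻¹A = [[-30, 25], [26, -15]].
X = (Q⁻¹A)R⁻¹ = [[5, 5], [-3, 5]].

X = [[5, 5], [-3, 5]]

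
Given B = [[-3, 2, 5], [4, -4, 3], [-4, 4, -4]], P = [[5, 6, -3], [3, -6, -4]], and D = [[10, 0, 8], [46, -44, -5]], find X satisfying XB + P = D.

X = [[1, 2, 0], [-5, 4, -3]]

XB = D − P = [[5, -6, 11], [43, -38, -1]].
Right-multiplying both sides by B⁻¹ gives X = (D − P)B⁻¹.
det B = -4, so B⁻¹ = [[-1, -7, -13/2], [-1, -8, -29/4], [0, -1, -1]].
X = (D − P)B⁻¹ = [[1, 2, 0], [-5, 4, -3]].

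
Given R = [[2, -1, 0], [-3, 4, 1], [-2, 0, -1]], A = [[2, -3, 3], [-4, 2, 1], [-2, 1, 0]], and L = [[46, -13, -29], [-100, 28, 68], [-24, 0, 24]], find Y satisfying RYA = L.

Y = [[-1, -5, -1], [3, 4, -2], [-4, 4, -4]]

Left-multiply by R⁻¹ and right-multiply by A⁻¹: Y = R⁻¹LA⁻¹.
det R = -3; the adjugate gives R⁻¹ = [[4/3, 1/3, 1/3], [5/3, 2/3, 2/3], [-8/3, -2/3, -5/3]].
det A = 4; the adjugate gives A⁻¹ = [[-1/4, 3/4, -9/4], [-1/2, 3/2, -7/2], [0, 1, -2]].
R⁻¹L = [[20, -8, -8], [-6, -3, 13], [-16, 16, -8]].
Y = (R⁻¹L)A⁻¹ = [[-1, -5, -1], [3, 4, -2], [-4, 4, -4]].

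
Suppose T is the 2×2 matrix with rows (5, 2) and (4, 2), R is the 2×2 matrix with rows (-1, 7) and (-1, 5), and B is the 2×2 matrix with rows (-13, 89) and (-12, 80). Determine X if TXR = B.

X = [[2, -1], [1, 3]]

X = T⁻¹BR⁻¹ (apply T⁻¹ on the left and R⁻¹ on the right).
det T = 2; the adjugate gives T⁻¹ = [[1, -1], [-2, 5/2]].
det R = 2; the adjugate gives R⁻¹ = [[5/2, -7/2], [1/2, -1/2]].
T⁻¹B = [[-1, 9], [-4, 22]].
X = (T⁻¹B)R⁻¹ = [[2, -1], [1, 3]].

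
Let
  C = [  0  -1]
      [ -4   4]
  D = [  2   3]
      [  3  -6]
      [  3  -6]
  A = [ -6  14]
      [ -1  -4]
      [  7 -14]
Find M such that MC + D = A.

M = [[-3, 2], [2, 1], [4, -1]]

MC = A − D = [[-8, 11], [-4, 2], [4, -8]].
Since C sits to the right of M, M = (A − D)C⁻¹.
det C = -4; the adjugate gives C⁻¹ = [[-1, -1/4], [-1, 0]].
M = (A − D)C⁻¹ = [[-3, 2], [2, 1], [4, -1]].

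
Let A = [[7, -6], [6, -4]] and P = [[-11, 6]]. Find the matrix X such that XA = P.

Since A sits to the right of X, X = PA⁻¹.
det A = 8, so A⁻¹ = [[-1/2, 3/4], [-3/4, 7/8]].
X = PA⁻¹ = [[-11, 6]] · [[-1/2, 3/4], [-3/4, 7/8]] = [[1, -3]].

X = [[1, -3]]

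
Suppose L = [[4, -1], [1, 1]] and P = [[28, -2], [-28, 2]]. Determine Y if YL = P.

L is on the right of Y, so right-multiply by L⁻¹: Y = PL⁻¹.
det L = 5, so L⁻¹ = [[1/5, 1/5], [-1/5, 4/5]].
Y = PL⁻¹ = [[28, -2], [-28, 2]] · [[1/5, 1/5], [-1/5, 4/5]] = [[6, 4], [-6, -4]].

Y = [[6, 4], [-6, -4]]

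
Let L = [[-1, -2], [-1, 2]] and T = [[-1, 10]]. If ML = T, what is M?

L is on the right of M, so right-multiply by L⁻¹: M = TL⁻¹.
det L = -4; the adjugate gives L⁻¹ = [[-1/2, -1/2], [-1/4, 1/4]].
M = TL⁻¹ = [[-1, 10]] · [[-1/2, -1/2], [-1/4, 1/4]] = [[-2, 3]].

M = [[-2, 3]]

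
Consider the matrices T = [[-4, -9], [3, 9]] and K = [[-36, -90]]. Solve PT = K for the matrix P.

T is on the right of P, so right-multiply by T⁻¹: P = KT⁻¹.
det T = -9; the adjugate gives T⁻¹ = [[-1, -1], [1/3, 4/9]].
P = KT⁻¹ = [[-36, -90]] · [[-1, -1], [1/3, 4/9]] = [[6, -4]].

P = [[6, -4]]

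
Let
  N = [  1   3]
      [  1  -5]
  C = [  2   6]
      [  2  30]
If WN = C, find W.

Right-multiplying both sides by N⁻¹ gives W = CN⁻¹.
N has determinant -8; N⁻¹ = [[5/8, 3/8], [1/8, -1/8]].
W = CN⁻¹ = [[2, 6], [2, 30]] · [[5/8, 3/8], [1/8, -1/8]] = [[2, 0], [5, -3]].

W = [[2, 0], [5, -3]]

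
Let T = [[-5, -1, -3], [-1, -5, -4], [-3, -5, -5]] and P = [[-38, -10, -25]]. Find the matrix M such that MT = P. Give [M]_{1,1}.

Since T sits to the right of M, M = PT⁻¹.
det T = -2; the adjugate gives T⁻¹ = [[-5/2, -5, 11/2], [-7/2, -8, 17/2], [5, 11, -12]].
M = PT⁻¹ = [[-38, -10, -25]] · [[-5/2, -5, 11/2], [-7/2, -8, 17/2], [5, 11, -12]] = [[5, -5, 6]].

5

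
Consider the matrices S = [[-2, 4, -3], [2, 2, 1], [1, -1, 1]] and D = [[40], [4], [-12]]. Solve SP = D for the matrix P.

P = [[-2], [6], [-4]]

Since S multiplies P on the left, P = S⁻¹D.
det S = 2, so S⁻¹ = [[3/2, -1/2, 5], [-1/2, 1/2, -2], [-2, 1, -6]].
P = S⁻¹D = [[3/2, -1/2, 5], [-1/2, 1/2, -2], [-2, 1, -6]] · [[40], [4], [-12]] = [[-2], [6], [-4]].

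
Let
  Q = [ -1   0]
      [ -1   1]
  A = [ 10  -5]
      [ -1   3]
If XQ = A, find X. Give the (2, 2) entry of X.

Right-multiplying both sides by Q⁻¹ gives X = AQ⁻¹.
det Q = -1; the adjugate gives Q⁻¹ = [[-1, 0], [-1, 1]].
X = AQ⁻¹ = [[10, -5], [-1, 3]] · [[-1, 0], [-1, 1]] = [[-5, -5], [-2, 3]].

3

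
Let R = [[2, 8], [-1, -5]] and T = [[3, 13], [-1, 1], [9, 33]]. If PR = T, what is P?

Right-multiplying both sides by R⁻¹ gives P = TR⁻¹.
R has determinant -2; R⁻¹ = [[5/2, 4], [-1/2, -1]].
P = TR⁻¹ = [[3, 13], [-1, 1], [9, 33]] · [[5/2, 4], [-1/2, -1]] = [[1, -1], [-3, -5], [6, 3]].

P = [[1, -1], [-3, -5], [6, 3]]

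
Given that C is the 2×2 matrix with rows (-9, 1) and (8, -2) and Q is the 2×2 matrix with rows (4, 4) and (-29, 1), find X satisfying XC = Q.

X = [[-4, -4], [5, 2]]

Since C sits to the right of X, X = QC⁻¹.
det C = 10, so C⁻¹ = [[-1/5, -1/10], [-4/5, -9/10]].
X = QC⁻¹ = [[4, 4], [-29, 1]] · [[-1/5, -1/10], [-4/5, -9/10]] = [[-4, -4], [5, 2]].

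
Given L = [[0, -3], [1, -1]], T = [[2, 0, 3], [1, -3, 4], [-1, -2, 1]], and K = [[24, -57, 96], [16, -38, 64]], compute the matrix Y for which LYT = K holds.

Left-multiply by L⁻¹ and right-multiply by T⁻¹: Y = L⁻¹KT⁻¹.
det L = 3; the adjugate gives L⁻¹ = [[-1/3, 1], [-1/3, 0]].
det T = -5, so T⁻¹ = [[-1, 6/5, -9/5], [1, -1, 1], [1, -4/5, 6/5]].
L⁻¹K = [[8, -19, 32], [-8, 19, -32]].
Y = (L⁻¹K)T⁻¹ = [[5, 3, 5], [-5, -3, -5]].

Y = [[5, 3, 5], [-5, -3, -5]]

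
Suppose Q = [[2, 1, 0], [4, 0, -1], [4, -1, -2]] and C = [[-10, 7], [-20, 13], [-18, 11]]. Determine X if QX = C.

Left-multiplying both sides by Q⁻¹ gives X = Q⁻¹C.
det Q = 2, so Q⁻¹ = [[-1/2, 1, -1/2], [2, -2, 1], [-2, 3, -2]].
X = Q⁻¹C = [[-1/2, 1, -1/2], [2, -2, 1], [-2, 3, -2]] · [[-10, 7], [-20, 13], [-18, 11]] = [[-6, 4], [2, -1], [-4, 3]].

X = [[-6, 4], [2, -1], [-4, 3]]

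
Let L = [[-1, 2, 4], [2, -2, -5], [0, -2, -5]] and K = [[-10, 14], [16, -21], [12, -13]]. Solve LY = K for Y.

Y = [[2, -4], [4, -1], [-4, 3]]

Left-multiplying both sides by L⁻¹ gives Y = L⁻¹K.
L has determinant 4; L⁻¹ = [[0, 1/2, -1/2], [5/2, 5/4, 3/4], [-1, -1/2, -1/2]].
Y = L⁻¹K = [[0, 1/2, -1/2], [5/2, 5/4, 3/4], [-1, -1/2, -1/2]] · [[-10, 14], [16, -21], [12, -13]] = [[2, -4], [4, -1], [-4, 3]].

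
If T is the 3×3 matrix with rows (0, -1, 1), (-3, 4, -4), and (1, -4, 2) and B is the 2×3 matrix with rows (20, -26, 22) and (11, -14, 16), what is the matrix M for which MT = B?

M = [[-6, -6, 2], [2, -4, -1]]

Since T sits to the right of M, M = BT⁻¹.
det T = 6, so T⁻¹ = [[-4/3, -1/3, 0], [1/3, -1/6, -1/2], [4/3, -1/6, -1/2]].
M = BT⁻¹ = [[20, -26, 22], [11, -14, 16]] · [[-4/3, -1/3, 0], [1/3, -1/6, -1/2], [4/3, -1/6, -1/2]] = [[-6, -6, 2], [2, -4, -1]].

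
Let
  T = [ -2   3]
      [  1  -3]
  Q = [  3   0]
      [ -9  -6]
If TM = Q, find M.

Since T multiplies M on the left, M = T⁻¹Q.
det T = 3; the adjugate gives T⁻¹ = [[-1, -1], [-1/3, -2/3]].
M = T⁻¹Q = [[-1, -1], [-1/3, -2/3]] · [[3, 0], [-9, -6]] = [[6, 6], [5, 4]].

M = [[6, 6], [5, 4]]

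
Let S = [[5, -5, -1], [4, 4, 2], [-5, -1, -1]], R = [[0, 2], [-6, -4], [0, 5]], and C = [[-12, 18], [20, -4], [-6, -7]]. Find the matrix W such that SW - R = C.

SW = C + R = [[-12, 20], [14, -8], [-6, -2]].
S is on the left of W, so left-multiply by S⁻¹: W = S⁻¹(C + R).
det S = 4, so S⁻¹ = [[-1/2, -1, -3/2], [-3/2, -5/2, -7/2], [4, 15/2, 10]].
W = S⁻¹(C + R) = [[1, 1], [4, -3], [-3, 0]].

W = [[1, 1], [4, -3], [-3, 0]]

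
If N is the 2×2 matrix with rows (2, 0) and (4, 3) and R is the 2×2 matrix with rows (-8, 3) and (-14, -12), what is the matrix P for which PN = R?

N is on the right of P, so right-multiply by N⁻¹: P = RN⁻¹.
det N = 6; the adjugate gives N⁻¹ = [[1/2, 0], [-2/3, 1/3]].
P = RN⁻¹ = [[-8, 3], [-14, -12]] · [[1/2, 0], [-2/3, 1/3]] = [[-6, 1], [1, -4]].

P = [[-6, 1], [1, -4]]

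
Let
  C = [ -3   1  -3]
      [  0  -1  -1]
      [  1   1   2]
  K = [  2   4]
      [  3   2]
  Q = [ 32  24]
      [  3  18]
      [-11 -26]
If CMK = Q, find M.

M = [[3, -1], [-2, 4], [-4, -1]]

Isolating M: multiply by C⁻¹ from the left and K⁻¹ from the right, so M = C⁻¹QK⁻¹.
det C = -1, so C⁻¹ = [[1, 5, 4], [1, 3, 3], [-1, -4, -3]].
det K = -8, so K⁻¹ = [[-1/4, 1/2], [3/8, -1/4]].
C⁻¹Q = [[3, 10], [8, 0], [-11, -18]].
M = (C⁻¹Q)K⁻¹ = [[3, -1], [-2, 4], [-4, -1]].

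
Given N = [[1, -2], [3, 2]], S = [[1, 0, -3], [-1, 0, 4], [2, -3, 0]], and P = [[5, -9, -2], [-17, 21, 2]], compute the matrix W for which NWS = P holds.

W = N⁻¹PS⁻¹ (apply N⁻¹ on the left and S⁻¹ on the right).
det N = 8; the adjugate gives N⁻¹ = [[1/4, 1/4], [-3/8, 1/8]].
S has determinant 3; S⁻¹ = [[4, 3, 0], [8/3, 2, -1/3], [1, 1, 0]].
N⁻¹P = [[-3, 3, 0], [-4, 6, 1]].
W = (N⁻¹P)S⁻¹ = [[-4, -3, -1], [1, 1, -2]].

W = [[-4, -3, -1], [1, 1, -2]]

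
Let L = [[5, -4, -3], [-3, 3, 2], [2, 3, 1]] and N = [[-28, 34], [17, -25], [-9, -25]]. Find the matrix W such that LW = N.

Since L multiplies W on the left, W = L⁻¹N.
L has determinant 2; L⁻¹ = [[-3/2, -5/2, 1/2], [7/2, 11/2, -1/2], [-15/2, -23/2, 3/2]].
W = L⁻¹N = [[-3/2, -5/2, 1/2], [7/2, 11/2, -1/2], [-15/2, -23/2, 3/2]] · [[-28, 34], [17, -25], [-9, -25]] = [[-5, -1], [0, -6], [1, -5]].

W = [[-5, -1], [0, -6], [1, -5]]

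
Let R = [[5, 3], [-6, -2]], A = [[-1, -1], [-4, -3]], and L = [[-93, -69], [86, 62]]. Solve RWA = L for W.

Left-multiply by R⁻¹ and right-multiply by A⁻¹: W = R⁻¹LA⁻¹.
det R = 8; the adjugate gives R⁻¹ = [[-1/4, -3/8], [3/4, 5/8]].
A has determinant -1; A⁻¹ = [[3, -1], [-4, 1]].
R⁻¹L = [[-9, -6], [-16, -13]].
W = (R⁻¹L)A⁻¹ = [[-3, 3], [4, 3]].

W = [[-3, 3], [4, 3]]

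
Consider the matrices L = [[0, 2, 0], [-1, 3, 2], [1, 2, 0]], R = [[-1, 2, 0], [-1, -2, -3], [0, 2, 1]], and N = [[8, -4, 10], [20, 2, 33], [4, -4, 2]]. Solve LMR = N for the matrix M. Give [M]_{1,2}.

4

M = L⁻¹NR⁻¹ (apply L⁻¹ on the left and R⁻¹ on the right).
det L = 4; the adjugate gives L⁻¹ = [[-1, 0, 1], [1/2, 0, 0], [-5/4, 1/2, 1/2]].
R has determinant -2; R⁻¹ = [[-2, 1, 3], [-1/2, 1/2, 3/2], [1, -1, -2]].
L⁻¹N = [[-4, 0, -8], [4, -2, 5], [2, 4, 5]].
M = (L⁻¹N)R⁻¹ = [[0, 4, 4], [-2, -2, -1], [-1, -1, 2]].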